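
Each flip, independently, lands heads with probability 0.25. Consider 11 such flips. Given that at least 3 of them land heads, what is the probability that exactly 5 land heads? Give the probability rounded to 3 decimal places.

0.147

X ~ Binomial(11, 0.25). Want P(X=5 | X≥3) = P(X=5) / P(X≥3).
P(X=5) = C(11,5)·0.25^5·0.75^6 = 0.08030
P(X≥3) = 1 − 0.04224 − 0.15486 − 0.25810 = 0.54480
Ratio = 0.08030 / 0.54480 = 0.14739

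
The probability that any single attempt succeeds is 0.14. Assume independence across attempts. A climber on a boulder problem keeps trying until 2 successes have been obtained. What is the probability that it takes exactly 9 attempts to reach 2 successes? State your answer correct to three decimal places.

Y = trial on which the second success occurs; negative binomial, r=2, p=0.14.
P(Y=9) = C(8,1) · p^2 · (1−p)^7
= 8 · 0.0196 · 0.34793 = 0.05456

0.055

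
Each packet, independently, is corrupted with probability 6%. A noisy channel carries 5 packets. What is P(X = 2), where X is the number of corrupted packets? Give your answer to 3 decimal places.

X ~ Binomial(n=5, p=0.06).
P(X=2) = C(5,2) · p^2 · (1−p)^3
= 10 · 0.0036 · 0.83058 = 0.02990

0.030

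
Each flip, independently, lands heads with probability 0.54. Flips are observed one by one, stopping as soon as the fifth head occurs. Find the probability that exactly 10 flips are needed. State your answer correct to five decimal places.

0.11916

Y = trial on which the fifth success occurs; negative binomial, r=5, p=0.54.
P(Y=10) = C(9,4) · p^5 · (1−p)^5
= 126 · 0.045917 · 0.020596 = 0.1191595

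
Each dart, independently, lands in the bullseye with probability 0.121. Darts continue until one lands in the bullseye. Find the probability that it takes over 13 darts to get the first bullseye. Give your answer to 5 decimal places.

Y = number of darts to the first success; geometric, p = 0.121.
P(Y > 13) = P(first 13 all fail) = (1−p)^13 = 0.1870059

0.18701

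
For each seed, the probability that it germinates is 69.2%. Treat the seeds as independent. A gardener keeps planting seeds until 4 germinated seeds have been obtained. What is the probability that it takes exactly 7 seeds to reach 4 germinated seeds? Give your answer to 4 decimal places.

Y = trial on which the fourth success occurs; negative binomial, r=4, p=0.692.
P(Y=7) = C(6,3) · p^4 · (1−p)^3
= 20 · 0.22931 · 0.029218 = 0.134001

0.1340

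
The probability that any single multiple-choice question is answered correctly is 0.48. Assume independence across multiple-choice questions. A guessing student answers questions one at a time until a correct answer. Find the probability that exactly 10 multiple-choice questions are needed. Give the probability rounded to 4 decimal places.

0.0013

Geometric (trials to first success), p = 0.48.
P(Y = 10) = (1−p)^9 · p = 0.0027799 · 0.48 = 0.001334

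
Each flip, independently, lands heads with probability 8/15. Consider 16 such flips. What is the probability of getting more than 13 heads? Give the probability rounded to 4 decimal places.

0.0046

X ~ Binomial(16, 0.533333); P(X ≥ 14) = Σ C(16,k) p^k (1−p)^(16−k) over k:
  k=14: C(16,14)·0.533333^14·0.466667^2 = 0.003937
  k=15: C(16,15)·0.533333^15·0.466667^1 = 0.000600
  k=16: C(16,16)·0.533333^16·0.466667^0 = 0.000043
Total = 0.004580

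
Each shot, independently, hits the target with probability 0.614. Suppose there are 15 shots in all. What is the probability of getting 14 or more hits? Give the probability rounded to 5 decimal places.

0.00693

X ~ Binomial(15, 0.614); P(X ≥ 14) = Σ C(15,k) p^k (1−p)^(15−k) over k:
  k=14: C(15,14)·0.614^14·0.386^1 = 0.0062667
  k=15: C(15,15)·0.614^15·0.386^0 = 0.0006645
Total = 0.0069312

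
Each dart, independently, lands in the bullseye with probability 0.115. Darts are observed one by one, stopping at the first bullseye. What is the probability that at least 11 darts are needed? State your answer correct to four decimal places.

0.2947

Y = number of darts to the first success; geometric, p = 0.115.
P(Y > 10) = P(first 10 all fail) = (1−p)^10 = 0.294736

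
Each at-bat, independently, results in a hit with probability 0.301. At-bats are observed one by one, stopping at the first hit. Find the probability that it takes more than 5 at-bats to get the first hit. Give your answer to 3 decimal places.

0.167

Y = number of at-bats to the first success; geometric, p = 0.301.
P(Y > 5) = P(first 5 all fail) = (1−p)^5 = 0.16687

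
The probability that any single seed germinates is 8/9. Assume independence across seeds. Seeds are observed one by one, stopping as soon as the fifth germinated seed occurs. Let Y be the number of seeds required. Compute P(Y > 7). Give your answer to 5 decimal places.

Needing more than 7 seeds ⇔ fewer than 5 successes in the first 7. With X ~ Binomial(7, 0.888889), P(Y > 7) = P(X ≤ 4).
  k=0: C(7,0)·0.888889^0·0.111111^7 = 0.0000002
  k=1: C(7,1)·0.888889^1·0.111111^6 = 0.0000117
  k=2: C(7,2)·0.888889^2·0.111111^5 = 0.0002810
  k=3: C(7,3)·0.888889^3·0.111111^4 = 0.0037466
  k=4: C(7,4)·0.888889^4·0.111111^3 = 0.0299730
P(X ≤ 4) = 0.0340126

0.03401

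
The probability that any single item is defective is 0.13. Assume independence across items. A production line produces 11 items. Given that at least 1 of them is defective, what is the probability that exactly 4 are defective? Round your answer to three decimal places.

0.045

X ~ Binomial(11, 0.13). Want P(X=4 | X≥1) = P(X=4) / P(X≥1).
P(X=4) = C(11,4)·0.13^4·0.87^7 = 0.03556
P(X≥1) = 1 − 0.21613 = 0.78387
Ratio = 0.03556 / 0.78387 = 0.04536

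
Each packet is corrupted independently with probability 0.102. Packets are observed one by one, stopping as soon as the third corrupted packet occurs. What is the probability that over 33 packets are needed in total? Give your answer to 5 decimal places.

Needing more than 33 packets ⇔ fewer than 3 successes in the first 33. With X ~ Binomial(33, 0.102), P(Y > 33) = P(X ≤ 2).
  k=0: C(33,0)·0.102^0·0.898^33 = 0.0287157
  k=1: C(33,1)·0.102^1·0.898^32 = 0.1076358
  k=2: C(33,2)·0.102^2·0.898^31 = 0.1956143
P(X ≤ 2) = 0.3319659

0.33197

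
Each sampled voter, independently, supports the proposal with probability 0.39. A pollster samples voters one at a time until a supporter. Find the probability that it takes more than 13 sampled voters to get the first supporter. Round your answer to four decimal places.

0.0016

Y = number of sampled voters to the first success; geometric, p = 0.39.
P(Y > 13) = P(first 13 all fail) = (1−p)^13 = 0.001619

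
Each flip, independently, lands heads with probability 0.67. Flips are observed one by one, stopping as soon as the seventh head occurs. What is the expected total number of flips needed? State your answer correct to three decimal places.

Y = total flips until the seventh success; negative binomial with r=7, p=0.67.
E[Y] = r / p = 7 / 0.67 = 10.44776

10.448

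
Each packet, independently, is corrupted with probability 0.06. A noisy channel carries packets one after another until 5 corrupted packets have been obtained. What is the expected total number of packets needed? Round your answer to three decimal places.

Y = total packets until the fifth success; negative binomial with r=5, p=0.06.
E[Y] = r / p = 5 / 0.06 = 83.33333

83.333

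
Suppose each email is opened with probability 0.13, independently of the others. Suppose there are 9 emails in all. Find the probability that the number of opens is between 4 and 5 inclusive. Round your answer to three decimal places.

0.021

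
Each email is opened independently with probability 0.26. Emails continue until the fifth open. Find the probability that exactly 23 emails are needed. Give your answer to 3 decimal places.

Y = trial on which the fifth success occurs; negative binomial, r=5, p=0.26.
P(Y=23) = C(22,4) · p^5 · (1−p)^18
= 7315 · 0.0011881 · 0.0044276 = 0.03848

0.038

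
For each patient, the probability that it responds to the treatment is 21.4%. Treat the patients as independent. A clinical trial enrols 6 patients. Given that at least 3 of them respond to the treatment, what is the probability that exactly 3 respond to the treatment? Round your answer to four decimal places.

0.8147

X ~ Binomial(6, 0.214). Want P(X=3 | X≥3) = P(X=3) / P(X≥3).
P(X=3) = C(6,3)·0.214^3·0.786^3 = 0.095179
P(X≥3) = 1 − 0.235795 − 0.385192 − 0.262186 = 0.116826
Ratio = 0.095179 / 0.116826 = 0.814700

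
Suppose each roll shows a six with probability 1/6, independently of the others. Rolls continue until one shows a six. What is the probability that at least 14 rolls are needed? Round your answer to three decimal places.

Y = number of rolls to the first success; geometric, p = 0.166667.
P(Y > 13) = P(first 13 all fail) = (1−p)^13 = 0.09346

0.093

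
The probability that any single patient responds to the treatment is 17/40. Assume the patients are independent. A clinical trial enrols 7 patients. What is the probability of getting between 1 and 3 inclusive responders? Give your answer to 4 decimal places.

0.6396

X ~ Binomial(7, 0.425); P(1 ≤ X ≤ 3) = Σ C(7,k) p^k (1−p)^(7−k) over k:
  k=1: C(7,1)·0.425^1·0.575^6 = 0.107521
  k=2: C(7,2)·0.425^2·0.575^5 = 0.238417
  k=3: C(7,3)·0.425^3·0.575^4 = 0.293702
Total = 0.639639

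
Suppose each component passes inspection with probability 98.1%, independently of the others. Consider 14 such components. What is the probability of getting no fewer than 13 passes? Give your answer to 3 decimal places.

X ~ Binomial(14, 0.981); P(X ≥ 13) = Σ C(14,k) p^k (1−p)^(14−k) over k:
  k=13: C(14,13)·0.981^13·0.019^1 = 0.20729
  k=14: C(14,14)·0.981^14·0.019^0 = 0.76448
Total = 0.97177

0.972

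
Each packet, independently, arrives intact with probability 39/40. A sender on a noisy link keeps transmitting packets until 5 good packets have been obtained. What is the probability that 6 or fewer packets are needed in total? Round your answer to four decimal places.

0.9912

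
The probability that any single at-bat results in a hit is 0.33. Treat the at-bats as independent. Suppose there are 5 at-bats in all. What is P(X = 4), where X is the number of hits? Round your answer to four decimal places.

X ~ Binomial(n=5, p=0.33).
P(X=4) = C(5,4) · p^4 · (1−p)^1
= 5 · 0.011859 · 0.67 = 0.039728

0.0397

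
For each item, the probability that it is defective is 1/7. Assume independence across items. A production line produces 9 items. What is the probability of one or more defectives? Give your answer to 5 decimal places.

P(at least one) = 1 − P(none) = 1 − (1 − 0.142857)^9
= 1 − 0.2497347 = 0.7502653

0.75027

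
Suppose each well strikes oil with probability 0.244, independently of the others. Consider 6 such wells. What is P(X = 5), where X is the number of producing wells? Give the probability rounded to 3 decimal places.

X ~ Binomial(n=6, p=0.244).
P(X=5) = C(6,5) · p^5 · (1−p)^1
= 6 · 0.00086487 · 0.756 = 0.00392

0.004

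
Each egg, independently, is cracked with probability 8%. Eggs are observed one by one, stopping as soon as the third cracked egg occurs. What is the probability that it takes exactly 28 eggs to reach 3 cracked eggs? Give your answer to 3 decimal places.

0.022

Y = trial on which the third success occurs; negative binomial, r=3, p=0.08.
P(Y=28) = C(27,2) · p^3 · (1−p)^25
= 351 · 0.000512 · 0.12436 = 0.02235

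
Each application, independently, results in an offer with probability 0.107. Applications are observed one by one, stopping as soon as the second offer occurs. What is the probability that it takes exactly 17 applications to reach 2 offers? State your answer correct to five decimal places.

0.03355

Y = trial on which the second success occurs; negative binomial, r=2, p=0.107.
P(Y=17) = C(16,1) · p^2 · (1−p)^15
= 16 · 0.011449 · 0.18314 = 0.0335474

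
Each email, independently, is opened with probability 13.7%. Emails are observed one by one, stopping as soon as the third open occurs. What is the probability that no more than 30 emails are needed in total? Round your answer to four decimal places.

Finishing within 30 emails ⇔ at least 3 successes in the first 30. With X ~ Binomial(30, 0.137), P(Y ≤ 30) = 1 − P(X ≤ 2).
  k=0: C(30,0)·0.137^0·0.863^30 = 0.012032
  k=1: C(30,1)·0.137^1·0.863^29 = 0.057300
  k=2: C(30,2)·0.137^2·0.863^28 = 0.131896
1 − 0.201228 = 0.798772

0.7988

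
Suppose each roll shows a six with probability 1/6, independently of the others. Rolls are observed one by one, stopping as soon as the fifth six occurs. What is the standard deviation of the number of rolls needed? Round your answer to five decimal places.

Y = total rolls until the fifth success; negative binomial with r=5, p=0.166667.
SD(Y) = √[r(1−p)/p²] = √(150.0000000) = 12.2474487

12.24745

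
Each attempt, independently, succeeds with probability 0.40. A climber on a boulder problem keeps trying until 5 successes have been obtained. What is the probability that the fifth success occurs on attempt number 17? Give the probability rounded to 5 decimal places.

Y = trial on which the fifth success occurs; negative binomial, r=5, p=0.40.
P(Y=17) = C(16,4) · p^5 · (1−p)^12
= 1820 · 0.01024 · 0.0021768 = 0.0405683

0.04057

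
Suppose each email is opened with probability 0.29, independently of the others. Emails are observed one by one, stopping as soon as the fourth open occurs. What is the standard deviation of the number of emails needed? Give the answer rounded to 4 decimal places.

5.8111

Y = total emails until the fourth success; negative binomial with r=4, p=0.29.
SD(Y) = √[r(1−p)/p²] = √(33.769322) = 5.811138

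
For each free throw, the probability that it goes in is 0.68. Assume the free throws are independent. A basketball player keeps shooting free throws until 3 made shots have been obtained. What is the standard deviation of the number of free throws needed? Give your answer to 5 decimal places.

1.44088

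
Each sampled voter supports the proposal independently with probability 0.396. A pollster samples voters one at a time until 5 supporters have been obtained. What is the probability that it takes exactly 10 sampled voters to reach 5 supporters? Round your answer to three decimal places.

Y = trial on which the fifth success occurs; negative binomial, r=5, p=0.396.
P(Y=10) = C(9,4) · p^5 · (1−p)^5
= 126 · 0.0097381 · 0.080387 = 0.09864

0.099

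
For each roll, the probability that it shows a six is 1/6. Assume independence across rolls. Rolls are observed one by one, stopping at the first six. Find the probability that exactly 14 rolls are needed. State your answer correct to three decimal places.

Geometric (trials to first success), p = 0.166667.
P(Y = 14) = (1−p)^13 · p = 0.093464 · 0.166667 = 0.01558

0.016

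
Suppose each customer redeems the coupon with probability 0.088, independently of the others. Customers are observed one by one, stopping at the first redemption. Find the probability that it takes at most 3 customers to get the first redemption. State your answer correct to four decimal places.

Y = number of customers to the first success; geometric, p = 0.088.
P(Y ≤ 3) = 1 − (1−p)^3 = 1 − 0.758551 = 0.241449

0.2414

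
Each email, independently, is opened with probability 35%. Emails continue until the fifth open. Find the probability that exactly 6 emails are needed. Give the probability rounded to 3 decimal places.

Y = trial on which the fifth success occurs; negative binomial, r=5, p=0.35.
P(Y=6) = C(5,4) · p^5 · (1−p)^1
= 5 · 0.0052522 · 0.65 = 0.01707

0.017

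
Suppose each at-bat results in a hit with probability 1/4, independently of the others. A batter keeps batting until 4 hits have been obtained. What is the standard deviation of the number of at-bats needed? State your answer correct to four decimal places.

6.9282

Y = total at-bats until the fourth success; negative binomial with r=4, p=0.25.
SD(Y) = √[r(1−p)/p²] = √(48.000000) = 6.928203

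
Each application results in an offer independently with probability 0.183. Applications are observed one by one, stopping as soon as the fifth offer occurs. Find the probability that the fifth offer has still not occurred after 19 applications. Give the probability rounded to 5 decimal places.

Needing more than 19 applications ⇔ fewer than 5 successes in the first 19. With X ~ Binomial(19, 0.183), P(Y > 19) = P(X ≤ 4).
  k=0: C(19,0)·0.183^0·0.817^19 = 0.0214891
  k=1: C(19,1)·0.183^1·0.817^18 = 0.0914538
  k=2: C(19,2)·0.183^2·0.817^17 = 0.1843628
  k=3: C(19,3)·0.183^3·0.817^16 = 0.2340076
  k=4: C(19,4)·0.183^4·0.817^15 = 0.2096616
P(X ≤ 4) = 0.7409749

0.74097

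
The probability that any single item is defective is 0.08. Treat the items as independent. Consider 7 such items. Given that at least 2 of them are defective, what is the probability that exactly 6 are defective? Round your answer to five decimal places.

X ~ Binomial(7, 0.08). Want P(X=6 | X≥2) = P(X=6) / P(X≥2).
P(X=6) = C(7,6)·0.08^6·0.92^1 = 0.0000017
P(X≥2) = 1 − 0.5578466 − 0.3395588 = 0.1025946
Ratio = 0.0000017 / 0.1025946 = 0.0000165

0.00002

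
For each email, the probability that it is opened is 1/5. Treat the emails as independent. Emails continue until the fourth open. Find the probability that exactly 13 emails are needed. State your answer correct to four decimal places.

Y = trial on which the fourth success occurs; negative binomial, r=4, p=0.20.
P(Y=13) = C(12,3) · p^4 · (1−p)^9
= 220 · 0.0016 · 0.13422 = 0.047245

0.0472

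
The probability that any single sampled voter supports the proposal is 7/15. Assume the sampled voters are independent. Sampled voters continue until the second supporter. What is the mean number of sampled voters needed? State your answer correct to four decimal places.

Y = total sampled voters until the second success; negative binomial with r=2, p=0.466667.
E[Y] = r / p = 2 / 0.466667 = 4.285714

4.2857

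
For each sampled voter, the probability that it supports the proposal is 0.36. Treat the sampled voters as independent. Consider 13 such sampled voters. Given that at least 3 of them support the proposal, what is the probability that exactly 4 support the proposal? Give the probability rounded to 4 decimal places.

X ~ Binomial(13, 0.36). Want P(X=4 | X≥3) = P(X=4) / P(X≥3).
P(X=4) = C(13,4)·0.36^4·0.64^9 = 0.216339
P(X≥3) = 1 − 0.003022 − 0.022101 − 0.074590 = 0.900287
Ratio = 0.216339 / 0.900287 = 0.240301

0.2403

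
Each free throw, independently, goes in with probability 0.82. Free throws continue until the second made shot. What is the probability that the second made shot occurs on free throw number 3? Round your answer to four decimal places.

Y = trial on which the second success occurs; negative binomial, r=2, p=0.82.
P(Y=3) = C(2,1) · p^2 · (1−p)^1
= 2 · 0.6724 · 0.18 = 0.242064

0.2421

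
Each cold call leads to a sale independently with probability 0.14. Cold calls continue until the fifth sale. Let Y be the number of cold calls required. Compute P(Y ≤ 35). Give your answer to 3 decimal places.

0.554

Finishing within 35 cold calls ⇔ at least 5 successes in the first 35. With X ~ Binomial(35, 0.14), P(Y ≤ 35) = 1 − P(X ≤ 4).
  k=0: C(35,0)·0.14^0·0.86^35 = 0.00510
  k=1: C(35,1)·0.14^1·0.86^34 = 0.02905
  k=2: C(35,2)·0.14^2·0.86^33 = 0.08039
  k=3: C(35,3)·0.14^3·0.86^32 = 0.14396
  k=4: C(35,4)·0.14^4·0.86^31 = 0.18748
1 − 0.44599 = 0.55401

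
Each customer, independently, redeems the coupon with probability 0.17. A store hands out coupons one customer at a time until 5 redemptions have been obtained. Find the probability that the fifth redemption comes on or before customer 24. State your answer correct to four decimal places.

Finishing within 24 customers ⇔ at least 5 successes in the first 24. With X ~ Binomial(24, 0.17), P(Y ≤ 24) = 1 − P(X ≤ 4).
  k=0: C(24,0)·0.17^0·0.83^24 = 0.011425
  k=1: C(24,1)·0.17^1·0.83^23 = 0.056164
  k=2: C(24,2)·0.17^2·0.83^22 = 0.132289
  k=3: C(24,3)·0.17^3·0.83^21 = 0.198700
  k=4: C(24,4)·0.17^4·0.83^20 = 0.213662
1 − 0.612240 = 0.387760

0.3878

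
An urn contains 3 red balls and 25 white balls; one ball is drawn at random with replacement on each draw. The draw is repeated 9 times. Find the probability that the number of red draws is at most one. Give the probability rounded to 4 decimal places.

0.7501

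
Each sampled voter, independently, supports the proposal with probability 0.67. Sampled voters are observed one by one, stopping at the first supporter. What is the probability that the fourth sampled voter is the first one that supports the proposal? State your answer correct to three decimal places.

0.024

Geometric (trials to first success), p = 0.67.
P(Y = 4) = (1−p)^3 · p = 0.035937 · 0.67 = 0.02408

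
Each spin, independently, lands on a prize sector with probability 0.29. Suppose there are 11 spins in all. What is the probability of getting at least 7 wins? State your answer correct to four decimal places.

X ~ Binomial(11, 0.29); P(X ≥ 7) = Σ C(11,k) p^k (1−p)^(11−k) over k:
  k=7: C(11,7)·0.29^7·0.71^4 = 0.014465
  k=8: C(11,8)·0.29^8·0.71^3 = 0.002954
  k=9: C(11,9)·0.29^9·0.71^2 = 0.000402
  k=10: C(11,10)·0.29^10·0.71^1 = 0.000033
  k=11: C(11,11)·0.29^11·0.71^0 = 0.000001
Total = 0.017856

0.0179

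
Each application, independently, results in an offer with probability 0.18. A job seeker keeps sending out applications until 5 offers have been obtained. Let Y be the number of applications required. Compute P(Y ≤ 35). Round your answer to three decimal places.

Finishing within 35 applications ⇔ at least 5 successes in the first 35. With X ~ Binomial(35, 0.18), P(Y ≤ 35) = 1 − P(X ≤ 4).
  k=0: C(35,0)·0.18^0·0.82^35 = 0.00096
  k=1: C(35,1)·0.18^1·0.82^34 = 0.00740
  k=2: C(35,2)·0.18^2·0.82^33 = 0.02760
  k=3: C(35,3)·0.18^3·0.82^32 = 0.06665
  k=4: C(35,4)·0.18^4·0.82^31 = 0.11704
1 − 0.21964 = 0.78036

0.780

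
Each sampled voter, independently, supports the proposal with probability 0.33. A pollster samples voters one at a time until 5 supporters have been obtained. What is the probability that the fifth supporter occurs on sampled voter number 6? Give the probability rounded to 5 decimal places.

0.01311

Y = trial on which the fifth success occurs; negative binomial, r=5, p=0.33.
P(Y=6) = C(5,4) · p^5 · (1−p)^1
= 5 · 0.0039135 · 0.67 = 0.0131104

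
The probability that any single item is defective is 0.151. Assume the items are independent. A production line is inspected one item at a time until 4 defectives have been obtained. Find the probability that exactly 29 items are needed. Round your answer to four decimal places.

Y = trial on which the fourth success occurs; negative binomial, r=4, p=0.151.
P(Y=29) = C(28,3) · p^4 · (1−p)^25
= 3276 · 0.00051989 · 0.016699 = 0.028441

0.0284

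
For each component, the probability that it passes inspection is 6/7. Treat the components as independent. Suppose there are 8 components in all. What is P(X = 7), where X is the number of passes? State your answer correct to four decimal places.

X ~ Binomial(n=8, p=0.857143).
P(X=7) = C(8,7) · p^7 · (1−p)^1
= 8 · 0.33992 · 0.14286 = 0.388476

0.3885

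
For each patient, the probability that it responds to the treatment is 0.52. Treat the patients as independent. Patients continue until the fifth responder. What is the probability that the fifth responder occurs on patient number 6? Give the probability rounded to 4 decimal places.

Y = trial on which the fifth success occurs; negative binomial, r=5, p=0.52.
P(Y=6) = C(5,4) · p^5 · (1−p)^1
= 5 · 0.03802 · 0.48 = 0.091249

0.0912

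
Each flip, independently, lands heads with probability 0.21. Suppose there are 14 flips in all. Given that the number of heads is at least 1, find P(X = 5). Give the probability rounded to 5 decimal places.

0.10175

X ~ Binomial(14, 0.21). Want P(X=5 | X≥1) = P(X=5) / P(X≥1).
P(X=5) = C(14,5)·0.21^5·0.79^9 = 0.0979951
P(X≥1) = 1 − 0.0368790 = 0.9631210
Ratio = 0.0979951 / 0.9631210 = 0.1017474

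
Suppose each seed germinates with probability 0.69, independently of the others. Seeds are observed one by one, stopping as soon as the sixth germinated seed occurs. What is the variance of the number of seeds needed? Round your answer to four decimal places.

3.9067

Y = total seeds until the sixth success; negative binomial with r=6, p=0.69.
Var(Y) = r(1−p)/p² = 6·0.31 / 0.69² = 3.906742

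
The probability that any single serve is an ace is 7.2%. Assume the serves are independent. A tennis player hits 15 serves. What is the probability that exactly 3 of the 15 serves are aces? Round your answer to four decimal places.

0.0693

X ~ Binomial(n=15, p=0.072).
P(X=3) = C(15,3) · p^3 · (1−p)^12
= 455 · 0.00037325 · 0.40792 = 0.069276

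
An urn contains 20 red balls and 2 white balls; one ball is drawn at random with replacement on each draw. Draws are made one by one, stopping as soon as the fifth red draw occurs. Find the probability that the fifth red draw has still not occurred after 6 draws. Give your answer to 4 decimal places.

Needing more than 6 draws ⇔ fewer than 5 successes in the first 6. With X ~ Binomial(6, 0.909091), P(Y > 6) = P(X ≤ 4).
  k=0: C(6,0)·0.909091^0·0.090909^6 = 0.000001
  k=1: C(6,1)·0.909091^1·0.090909^5 = 0.000034
  k=2: C(6,2)·0.909091^2·0.090909^4 = 0.000847
  k=3: C(6,3)·0.909091^3·0.090909^3 = 0.011289
  k=4: C(6,4)·0.909091^4·0.090909^2 = 0.084671
P(X ≤ 4) = 0.096842

0.0968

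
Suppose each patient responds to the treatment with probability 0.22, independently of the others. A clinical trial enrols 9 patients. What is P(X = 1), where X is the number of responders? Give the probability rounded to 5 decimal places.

0.27128

X ~ Binomial(n=9, p=0.22).
P(X=1) = C(9,1) · p^1 · (1−p)^8
= 9 · 0.22 · 0.13701 = 0.2712826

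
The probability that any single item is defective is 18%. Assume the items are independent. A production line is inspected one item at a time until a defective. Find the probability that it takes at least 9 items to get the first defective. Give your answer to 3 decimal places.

Y = number of items to the first success; geometric, p = 0.18.
P(Y > 8) = P(first 8 all fail) = (1−p)^8 = 0.20441

0.204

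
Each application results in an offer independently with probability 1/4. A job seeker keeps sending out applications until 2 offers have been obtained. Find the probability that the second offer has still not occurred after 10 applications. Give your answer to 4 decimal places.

0.2440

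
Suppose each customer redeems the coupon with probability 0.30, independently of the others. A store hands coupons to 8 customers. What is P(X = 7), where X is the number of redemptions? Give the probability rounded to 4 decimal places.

X ~ Binomial(n=8, p=0.30).
P(X=7) = C(8,7) · p^7 · (1−p)^1
= 8 · 0.0002187 · 0.7 = 0.001225

0.0012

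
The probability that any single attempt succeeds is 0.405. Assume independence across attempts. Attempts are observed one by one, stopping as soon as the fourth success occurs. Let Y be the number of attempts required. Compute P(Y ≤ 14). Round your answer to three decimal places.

Finishing within 14 attempts ⇔ at least 4 successes in the first 14. With X ~ Binomial(14, 0.405), P(Y ≤ 14) = 1 − P(X ≤ 3).
  k=0: C(14,0)·0.405^0·0.595^14 = 0.00070
  k=1: C(14,1)·0.405^1·0.595^13 = 0.00664
  k=2: C(14,2)·0.405^2·0.595^12 = 0.02939
  k=3: C(14,3)·0.405^3·0.595^11 = 0.08001
1 − 0.11674 = 0.88326

0.883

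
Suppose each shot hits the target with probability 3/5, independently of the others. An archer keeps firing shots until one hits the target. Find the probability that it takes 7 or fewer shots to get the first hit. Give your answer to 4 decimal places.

0.9984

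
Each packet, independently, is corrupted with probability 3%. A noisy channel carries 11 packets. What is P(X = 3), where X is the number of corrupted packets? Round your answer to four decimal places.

X ~ Binomial(n=11, p=0.03).
P(X=3) = C(11,3) · p^3 · (1−p)^8
= 165 · 2.7e-05 · 0.78374 = 0.003492

0.0035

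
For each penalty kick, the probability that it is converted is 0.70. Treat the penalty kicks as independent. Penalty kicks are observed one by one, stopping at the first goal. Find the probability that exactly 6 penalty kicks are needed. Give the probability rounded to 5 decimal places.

0.00170

Geometric (trials to first success), p = 0.70.
P(Y = 6) = (1−p)^5 · p = 0.00243 · 0.70 = 0.0017010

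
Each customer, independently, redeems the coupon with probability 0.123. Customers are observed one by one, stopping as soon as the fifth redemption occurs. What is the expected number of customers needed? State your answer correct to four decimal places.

40.6504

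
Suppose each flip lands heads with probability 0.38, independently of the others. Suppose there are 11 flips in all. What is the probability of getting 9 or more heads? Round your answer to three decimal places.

0.004

X ~ Binomial(11, 0.38); P(X ≥ 9) = Σ C(11,k) p^k (1−p)^(11−k) over k:
  k=9: C(11,9)·0.38^9·0.62^2 = 0.00349
  k=10: C(11,10)·0.38^10·0.62^1 = 0.00043
  k=11: C(11,11)·0.38^11·0.62^0 = 0.00002
Total = 0.00395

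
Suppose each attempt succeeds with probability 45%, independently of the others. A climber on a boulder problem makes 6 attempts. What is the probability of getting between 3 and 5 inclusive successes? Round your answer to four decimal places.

0.5502

X ~ Binomial(6, 0.45); P(3 ≤ X ≤ 5) = Σ C(6,k) p^k (1−p)^(6−k) over k:
  k=3: C(6,3)·0.45^3·0.55^3 = 0.303218
  k=4: C(6,4)·0.45^4·0.55^2 = 0.186066
  k=5: C(6,5)·0.45^5·0.55^1 = 0.060894
Total = 0.550179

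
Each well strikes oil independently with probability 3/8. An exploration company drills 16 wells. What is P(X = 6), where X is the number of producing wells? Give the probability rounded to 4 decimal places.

0.2025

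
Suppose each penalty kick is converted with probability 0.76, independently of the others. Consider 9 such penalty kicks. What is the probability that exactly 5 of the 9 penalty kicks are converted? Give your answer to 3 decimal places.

0.106

X ~ Binomial(n=9, p=0.76).
P(X=5) = C(9,5) · p^5 · (1−p)^4
= 126 · 0.25355 · 0.0033178 = 0.10599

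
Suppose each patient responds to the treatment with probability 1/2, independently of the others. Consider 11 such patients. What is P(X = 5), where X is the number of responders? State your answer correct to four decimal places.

0.2256

X ~ Binomial(n=11, p=0.50).
P(X=5) = C(11,5) · p^5 · (1−p)^6
= 462 · 0.03125 · 0.015625 = 0.225586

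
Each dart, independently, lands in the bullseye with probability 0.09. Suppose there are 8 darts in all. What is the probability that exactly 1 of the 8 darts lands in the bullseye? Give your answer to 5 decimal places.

0.37207

X ~ Binomial(n=8, p=0.09).
P(X=1) = C(8,1) · p^1 · (1−p)^7
= 8 · 0.09 · 0.51676 = 0.3720679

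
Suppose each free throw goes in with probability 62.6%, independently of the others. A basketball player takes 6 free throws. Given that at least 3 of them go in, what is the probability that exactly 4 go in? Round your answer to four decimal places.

X ~ Binomial(6, 0.626). Want P(X=4 | X≥3) = P(X=4) / P(X≥3).
P(X=4) = C(6,4)·0.626^4·0.374^2 = 0.322205
P(X≥3) = 1 − 0.002737 − 0.027484 − 0.115008 = 0.854772
Ratio = 0.322205 / 0.854772 = 0.376948

0.3769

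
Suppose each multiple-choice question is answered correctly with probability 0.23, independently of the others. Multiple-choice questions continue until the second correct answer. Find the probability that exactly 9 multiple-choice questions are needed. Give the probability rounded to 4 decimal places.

Y = trial on which the second success occurs; negative binomial, r=2, p=0.23.
P(Y=9) = C(8,1) · p^2 · (1−p)^7
= 8 · 0.0529 · 0.16049 = 0.067917

0.0679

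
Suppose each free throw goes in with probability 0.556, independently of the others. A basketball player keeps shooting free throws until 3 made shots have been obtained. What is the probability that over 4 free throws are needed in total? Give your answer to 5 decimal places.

0.59918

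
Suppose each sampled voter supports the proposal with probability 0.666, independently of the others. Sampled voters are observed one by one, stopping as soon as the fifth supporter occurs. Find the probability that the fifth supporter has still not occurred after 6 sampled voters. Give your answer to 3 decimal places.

Needing more than 6 sampled voters ⇔ fewer than 5 successes in the first 6. With X ~ Binomial(6, 0.666), P(Y > 6) = P(X ≤ 4).
  k=0: C(6,0)·0.666^0·0.334^6 = 0.00139
  k=1: C(6,1)·0.666^1·0.334^5 = 0.01661
  k=2: C(6,2)·0.666^2·0.334^4 = 0.08280
  k=3: C(6,3)·0.666^3·0.334^3 = 0.22014
  k=4: C(6,4)·0.666^4·0.334^2 = 0.32922
P(X ≤ 4) = 0.65015

0.650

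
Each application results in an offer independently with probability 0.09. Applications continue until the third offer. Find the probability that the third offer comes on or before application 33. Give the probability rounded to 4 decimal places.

0.5804

Finishing within 33 applications ⇔ at least 3 successes in the first 33. With X ~ Binomial(33, 0.09), P(Y ≤ 33) = 1 − P(X ≤ 2).
  k=0: C(33,0)·0.09^0·0.91^33 = 0.044501
  k=1: C(33,1)·0.09^1·0.91^32 = 0.145238
  k=2: C(33,2)·0.09^2·0.91^31 = 0.229828
1 − 0.419566 = 0.580434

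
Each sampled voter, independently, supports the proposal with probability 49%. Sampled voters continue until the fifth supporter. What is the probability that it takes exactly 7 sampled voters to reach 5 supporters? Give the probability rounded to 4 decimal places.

0.1102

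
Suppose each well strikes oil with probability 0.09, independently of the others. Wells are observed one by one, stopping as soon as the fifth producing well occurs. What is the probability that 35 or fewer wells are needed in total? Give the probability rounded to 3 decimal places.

0.203

Finishing within 35 wells ⇔ at least 5 successes in the first 35. With X ~ Binomial(35, 0.09), P(Y ≤ 35) = 1 − P(X ≤ 4).
  k=0: C(35,0)·0.09^0·0.91^35 = 0.03685
  k=1: C(35,1)·0.09^1·0.91^34 = 0.12756
  k=2: C(35,2)·0.09^2·0.91^33 = 0.21447
  k=3: C(35,3)·0.09^3·0.91^32 = 0.23333
  k=4: C(35,4)·0.09^4·0.91^31 = 0.18461
1 − 0.79682 = 0.20318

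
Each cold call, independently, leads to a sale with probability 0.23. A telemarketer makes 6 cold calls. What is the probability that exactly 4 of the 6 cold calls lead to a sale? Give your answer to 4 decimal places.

0.0249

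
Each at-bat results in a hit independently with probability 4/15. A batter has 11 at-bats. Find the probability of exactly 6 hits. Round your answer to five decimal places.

X ~ Binomial(n=11, p=0.266667).
P(X=6) = C(11,6) · p^6 · (1−p)^5
= 462 · 0.00035959 · 0.21208 = 0.0352340

0.03523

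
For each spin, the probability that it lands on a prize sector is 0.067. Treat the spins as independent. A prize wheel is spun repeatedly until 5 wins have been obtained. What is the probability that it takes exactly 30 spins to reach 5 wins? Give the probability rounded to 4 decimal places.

Y = trial on which the fifth success occurs; negative binomial, r=5, p=0.067.
P(Y=30) = C(29,4) · p^5 · (1−p)^25
= 23751 · 1.3501e-06 · 0.17662 = 0.005664

0.0057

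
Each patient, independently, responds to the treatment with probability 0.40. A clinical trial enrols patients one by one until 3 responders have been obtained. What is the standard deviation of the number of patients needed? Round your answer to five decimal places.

Y = total patients until the third success; negative binomial with r=3, p=0.40.
SD(Y) = √[r(1−p)/p²] = √(11.2500000) = 3.3541020

3.35410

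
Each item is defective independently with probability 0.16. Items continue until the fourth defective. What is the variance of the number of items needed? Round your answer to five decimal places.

131.25000

Y = total items until the fourth success; negative binomial with r=4, p=0.16.
Var(Y) = r(1−p)/p² = 4·0.84 / 0.16² = 131.2500000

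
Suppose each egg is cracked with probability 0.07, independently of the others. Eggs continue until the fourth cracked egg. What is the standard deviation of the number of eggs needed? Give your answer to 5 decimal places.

27.55329

Y = total eggs until the fourth success; negative binomial with r=4, p=0.07.
SD(Y) = √[r(1−p)/p²] = √(759.1836735) = 27.5532879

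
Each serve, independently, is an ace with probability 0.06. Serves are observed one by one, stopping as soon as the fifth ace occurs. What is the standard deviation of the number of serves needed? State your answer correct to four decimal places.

36.1325

Y = total serves until the fifth success; negative binomial with r=5, p=0.06.
SD(Y) = √[r(1−p)/p²] = √(1305.555556) = 36.132472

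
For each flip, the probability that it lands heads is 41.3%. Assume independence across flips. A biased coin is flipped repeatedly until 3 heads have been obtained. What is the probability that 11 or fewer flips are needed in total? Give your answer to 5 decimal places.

Finishing within 11 flips ⇔ at least 3 successes in the first 11. With X ~ Binomial(11, 0.413), P(Y ≤ 11) = 1 − P(X ≤ 2).
  k=0: C(11,0)·0.413^0·0.587^11 = 0.0028511
  k=1: C(11,1)·0.413^1·0.587^10 = 0.0220660
  k=2: C(11,2)·0.413^2·0.587^9 = 0.0776257
1 − 0.1025429 = 0.8974571

0.89746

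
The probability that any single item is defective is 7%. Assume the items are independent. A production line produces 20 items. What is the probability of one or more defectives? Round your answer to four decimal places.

0.7658

P(at least one) = 1 − P(none) = 1 − (1 − 0.07)^20
= 1 − 0.234239 = 0.765761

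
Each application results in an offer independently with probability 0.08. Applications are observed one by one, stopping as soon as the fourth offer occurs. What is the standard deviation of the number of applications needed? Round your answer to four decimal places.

Y = total applications until the fourth success; negative binomial with r=4, p=0.08.
SD(Y) = √[r(1−p)/p²] = √(575.000000) = 23.979158

23.9792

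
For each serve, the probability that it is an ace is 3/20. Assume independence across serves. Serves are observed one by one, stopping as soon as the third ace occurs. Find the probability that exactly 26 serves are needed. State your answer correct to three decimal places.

0.024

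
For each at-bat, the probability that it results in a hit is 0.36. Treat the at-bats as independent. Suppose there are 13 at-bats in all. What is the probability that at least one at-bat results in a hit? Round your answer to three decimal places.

P(at least one) = 1 − P(none) = 1 − (1 − 0.36)^13
= 1 − 0.00302 = 0.99698

0.997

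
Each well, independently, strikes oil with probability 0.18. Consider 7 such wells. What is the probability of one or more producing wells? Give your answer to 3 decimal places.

0.751

P(at least one) = 1 − P(none) = 1 − (1 − 0.18)^7
= 1 − 0.24929 = 0.75071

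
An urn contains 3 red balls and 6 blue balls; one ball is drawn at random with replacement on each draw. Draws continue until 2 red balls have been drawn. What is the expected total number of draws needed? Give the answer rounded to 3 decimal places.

6.000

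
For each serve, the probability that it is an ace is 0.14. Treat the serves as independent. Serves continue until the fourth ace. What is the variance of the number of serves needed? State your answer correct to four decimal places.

Y = total serves until the fourth success; negative binomial with r=4, p=0.14.
Var(Y) = r(1−p)/p² = 4·0.86 / 0.14² = 175.510204

175.5102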